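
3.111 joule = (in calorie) 0.7435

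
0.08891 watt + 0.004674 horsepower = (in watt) 3.574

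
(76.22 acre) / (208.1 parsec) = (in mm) 4.804e-11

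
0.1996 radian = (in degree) 11.44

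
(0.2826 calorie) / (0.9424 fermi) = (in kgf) 1.279e+14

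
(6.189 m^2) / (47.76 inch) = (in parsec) 1.653e-16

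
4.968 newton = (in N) 4.968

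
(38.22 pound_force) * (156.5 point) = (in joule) 9.386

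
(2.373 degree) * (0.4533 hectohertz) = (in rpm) 17.93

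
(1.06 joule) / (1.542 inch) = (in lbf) 6.084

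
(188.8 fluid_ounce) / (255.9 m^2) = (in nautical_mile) 1.178e-08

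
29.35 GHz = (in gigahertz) 29.35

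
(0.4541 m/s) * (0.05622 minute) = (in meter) 1.532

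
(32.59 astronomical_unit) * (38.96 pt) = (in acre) 1.656e+07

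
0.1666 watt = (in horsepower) 0.0002234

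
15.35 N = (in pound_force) 3.451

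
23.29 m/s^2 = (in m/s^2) 23.29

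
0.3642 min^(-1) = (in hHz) 6.07e-05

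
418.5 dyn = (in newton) 0.004185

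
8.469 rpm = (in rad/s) 0.8869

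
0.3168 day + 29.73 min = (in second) 2.916e+04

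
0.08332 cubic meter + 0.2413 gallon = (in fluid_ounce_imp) 2965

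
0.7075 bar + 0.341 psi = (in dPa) 7.31e+05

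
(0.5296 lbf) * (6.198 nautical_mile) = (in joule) 2.704e+04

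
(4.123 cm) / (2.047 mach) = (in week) 9.781e-11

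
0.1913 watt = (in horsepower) 0.0002565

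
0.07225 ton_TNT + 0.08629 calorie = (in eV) 1.887e+27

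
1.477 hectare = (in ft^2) 1.59e+05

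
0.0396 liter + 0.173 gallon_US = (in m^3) 0.0006945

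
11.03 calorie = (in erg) 4.615e+08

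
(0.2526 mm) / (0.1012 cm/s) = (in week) 4.127e-07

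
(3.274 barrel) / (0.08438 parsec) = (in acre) 4.94e-20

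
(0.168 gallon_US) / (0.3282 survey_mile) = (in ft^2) 1.296e-05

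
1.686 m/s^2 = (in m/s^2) 1.686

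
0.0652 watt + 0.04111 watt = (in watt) 0.1063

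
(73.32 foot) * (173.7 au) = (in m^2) 5.807e+14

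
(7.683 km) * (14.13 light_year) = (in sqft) 1.106e+22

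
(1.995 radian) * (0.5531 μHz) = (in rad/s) 1.103e-06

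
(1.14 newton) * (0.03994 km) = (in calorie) 10.88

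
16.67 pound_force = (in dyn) 7.415e+06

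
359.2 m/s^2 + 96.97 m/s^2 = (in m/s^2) 456.2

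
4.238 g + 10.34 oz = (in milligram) 2.974e+05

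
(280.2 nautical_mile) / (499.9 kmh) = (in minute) 62.28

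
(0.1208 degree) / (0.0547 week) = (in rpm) 6.086e-07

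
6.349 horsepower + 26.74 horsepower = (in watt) 2.467e+04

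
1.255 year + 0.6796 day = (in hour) 1.101e+04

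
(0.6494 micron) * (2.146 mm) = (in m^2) 1.394e-09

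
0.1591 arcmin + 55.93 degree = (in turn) 0.1554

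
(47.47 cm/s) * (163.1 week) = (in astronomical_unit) 0.000313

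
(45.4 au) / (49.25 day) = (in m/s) 1.596e+06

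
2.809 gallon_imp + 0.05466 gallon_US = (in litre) 12.98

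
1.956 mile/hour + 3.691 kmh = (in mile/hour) 4.249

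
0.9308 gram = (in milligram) 930.8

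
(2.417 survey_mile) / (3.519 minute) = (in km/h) 66.32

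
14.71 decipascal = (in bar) 1.471e-05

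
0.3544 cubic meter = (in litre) 354.4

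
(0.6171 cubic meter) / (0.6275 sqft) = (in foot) 34.73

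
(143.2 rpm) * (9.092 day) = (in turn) 1.875e+06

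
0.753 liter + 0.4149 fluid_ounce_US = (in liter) 0.7653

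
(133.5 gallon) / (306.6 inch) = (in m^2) 0.06489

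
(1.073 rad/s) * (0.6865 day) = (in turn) 1.013e+04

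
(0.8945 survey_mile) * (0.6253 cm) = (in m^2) 9.002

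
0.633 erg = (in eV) 3.951e+11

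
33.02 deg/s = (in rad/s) 0.5763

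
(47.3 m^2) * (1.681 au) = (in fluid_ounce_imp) 4.186e+17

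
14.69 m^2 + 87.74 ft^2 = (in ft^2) 245.9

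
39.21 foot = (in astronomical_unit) 7.989e-11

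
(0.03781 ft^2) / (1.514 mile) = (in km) 1.442e-09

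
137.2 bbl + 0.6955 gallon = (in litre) 2.182e+04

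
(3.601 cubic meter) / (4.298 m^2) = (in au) 5.601e-12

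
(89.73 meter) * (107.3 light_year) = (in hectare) 9.109e+15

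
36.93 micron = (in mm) 0.03693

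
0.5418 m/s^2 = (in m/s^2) 0.5418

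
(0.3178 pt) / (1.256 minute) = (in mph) 3.328e-06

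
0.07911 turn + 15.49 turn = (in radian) 97.82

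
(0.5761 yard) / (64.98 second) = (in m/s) 0.008107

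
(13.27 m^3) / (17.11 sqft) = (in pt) 2.366e+04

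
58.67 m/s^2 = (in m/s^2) 58.67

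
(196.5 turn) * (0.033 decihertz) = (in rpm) 38.91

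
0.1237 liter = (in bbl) 0.000778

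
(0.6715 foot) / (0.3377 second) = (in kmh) 2.182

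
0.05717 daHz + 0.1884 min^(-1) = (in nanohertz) 5.748e+08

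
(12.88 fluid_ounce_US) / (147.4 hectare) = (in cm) 2.584e-08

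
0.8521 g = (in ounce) 0.03006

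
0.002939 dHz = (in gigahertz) 2.939e-13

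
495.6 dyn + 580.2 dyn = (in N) 0.01076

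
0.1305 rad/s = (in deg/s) 7.477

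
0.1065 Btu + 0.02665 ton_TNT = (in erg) 1.115e+15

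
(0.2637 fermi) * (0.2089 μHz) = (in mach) 1.618e-25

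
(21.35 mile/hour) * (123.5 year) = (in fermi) 3.717e+25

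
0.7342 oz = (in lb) 0.04589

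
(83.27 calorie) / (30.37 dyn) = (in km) 1147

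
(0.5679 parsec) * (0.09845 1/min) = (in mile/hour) 6.432e+13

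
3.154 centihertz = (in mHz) 31.54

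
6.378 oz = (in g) 180.8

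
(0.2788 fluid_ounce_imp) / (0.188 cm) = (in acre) 1.041e-06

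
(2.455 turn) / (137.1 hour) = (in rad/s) 3.125e-05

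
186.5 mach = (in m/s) 6.35e+04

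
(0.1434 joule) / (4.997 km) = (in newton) 2.87e-05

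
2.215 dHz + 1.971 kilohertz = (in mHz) 1.971e+06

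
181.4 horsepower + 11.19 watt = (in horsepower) 181.4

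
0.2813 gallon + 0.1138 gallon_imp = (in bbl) 0.009952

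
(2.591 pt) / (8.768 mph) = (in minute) 3.887e-06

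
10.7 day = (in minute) 1.541e+04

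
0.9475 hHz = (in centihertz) 9475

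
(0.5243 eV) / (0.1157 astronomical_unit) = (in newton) 4.853e-30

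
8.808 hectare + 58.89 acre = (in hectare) 32.64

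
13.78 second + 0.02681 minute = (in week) 2.544e-05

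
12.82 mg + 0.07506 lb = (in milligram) 3.406e+04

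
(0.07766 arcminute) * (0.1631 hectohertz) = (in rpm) 0.003518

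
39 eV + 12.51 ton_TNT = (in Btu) 4.961e+07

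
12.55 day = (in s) 1.084e+06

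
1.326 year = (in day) 484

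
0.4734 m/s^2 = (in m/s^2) 0.4734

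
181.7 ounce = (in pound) 11.36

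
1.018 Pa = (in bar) 1.018e-05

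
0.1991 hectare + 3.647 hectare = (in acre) 9.504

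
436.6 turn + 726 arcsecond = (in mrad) 2.743e+06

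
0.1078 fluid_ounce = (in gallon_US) 0.0008422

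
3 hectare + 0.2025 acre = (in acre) 7.616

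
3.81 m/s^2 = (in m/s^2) 3.81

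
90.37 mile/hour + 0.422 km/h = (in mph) 90.63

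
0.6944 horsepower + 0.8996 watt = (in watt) 518.7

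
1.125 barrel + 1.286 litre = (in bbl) 1.133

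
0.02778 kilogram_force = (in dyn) 2.724e+04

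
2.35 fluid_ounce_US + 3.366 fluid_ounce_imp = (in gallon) 0.04362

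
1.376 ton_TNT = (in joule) 5.757e+09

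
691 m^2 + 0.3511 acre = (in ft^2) 2.273e+04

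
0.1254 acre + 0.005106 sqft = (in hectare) 0.05075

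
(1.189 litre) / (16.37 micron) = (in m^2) 72.63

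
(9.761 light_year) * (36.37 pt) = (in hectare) 1.185e+11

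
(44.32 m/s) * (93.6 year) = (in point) 3.708e+14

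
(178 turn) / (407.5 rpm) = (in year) 8.311e-07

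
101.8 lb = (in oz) 1629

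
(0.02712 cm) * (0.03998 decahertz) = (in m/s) 0.0001084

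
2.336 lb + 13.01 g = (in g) 1073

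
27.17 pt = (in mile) 5.956e-06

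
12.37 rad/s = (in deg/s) 708.7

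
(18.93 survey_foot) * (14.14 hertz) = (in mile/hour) 182.5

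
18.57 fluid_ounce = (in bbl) 0.003454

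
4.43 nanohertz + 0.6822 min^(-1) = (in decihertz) 0.1137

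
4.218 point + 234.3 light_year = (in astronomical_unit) 1.482e+07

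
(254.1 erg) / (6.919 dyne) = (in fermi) 3.672e+14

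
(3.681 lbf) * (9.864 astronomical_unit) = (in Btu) 2.29e+10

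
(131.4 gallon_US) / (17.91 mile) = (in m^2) 1.726e-05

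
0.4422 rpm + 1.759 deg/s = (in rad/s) 0.07701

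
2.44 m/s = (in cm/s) 244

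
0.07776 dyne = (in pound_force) 1.748e-07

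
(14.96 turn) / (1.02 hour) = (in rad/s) 0.0256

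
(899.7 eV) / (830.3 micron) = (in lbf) 3.903e-14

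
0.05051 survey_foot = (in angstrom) 1.54e+08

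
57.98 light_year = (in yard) 5.999e+17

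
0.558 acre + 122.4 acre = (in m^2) 4.976e+05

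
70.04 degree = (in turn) 0.1946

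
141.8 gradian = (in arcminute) 7657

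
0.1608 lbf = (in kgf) 0.07294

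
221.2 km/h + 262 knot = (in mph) 439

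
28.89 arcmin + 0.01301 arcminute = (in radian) 0.008408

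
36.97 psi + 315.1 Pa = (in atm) 2.519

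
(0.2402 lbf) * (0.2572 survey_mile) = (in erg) 4.423e+09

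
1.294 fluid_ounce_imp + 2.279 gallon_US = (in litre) 8.664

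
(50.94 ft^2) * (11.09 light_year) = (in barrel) 3.123e+18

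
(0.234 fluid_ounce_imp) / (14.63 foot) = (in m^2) 1.491e-06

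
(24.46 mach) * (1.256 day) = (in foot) 2.965e+09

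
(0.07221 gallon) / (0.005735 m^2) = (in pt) 135.1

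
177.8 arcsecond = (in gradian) 0.05488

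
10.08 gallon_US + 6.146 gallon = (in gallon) 16.23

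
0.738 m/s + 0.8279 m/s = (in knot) 3.044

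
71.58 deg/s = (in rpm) 11.93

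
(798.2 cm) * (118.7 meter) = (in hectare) 0.09475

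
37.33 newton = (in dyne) 3.733e+06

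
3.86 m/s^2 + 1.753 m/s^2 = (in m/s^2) 5.613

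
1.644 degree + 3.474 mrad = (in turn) 0.00512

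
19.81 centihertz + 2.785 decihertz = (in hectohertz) 0.004766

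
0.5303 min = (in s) 31.82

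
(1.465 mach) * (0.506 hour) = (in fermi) 9.087e+20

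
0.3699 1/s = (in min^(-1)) 22.19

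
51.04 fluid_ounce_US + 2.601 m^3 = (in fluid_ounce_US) 8.8e+04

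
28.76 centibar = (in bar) 0.2876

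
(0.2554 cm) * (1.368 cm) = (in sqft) 0.0003761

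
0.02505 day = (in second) 2164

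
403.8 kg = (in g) 4.038e+05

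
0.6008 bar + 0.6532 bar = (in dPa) 1.254e+06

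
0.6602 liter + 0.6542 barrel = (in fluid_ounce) 3539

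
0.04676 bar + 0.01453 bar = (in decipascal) 6.129e+04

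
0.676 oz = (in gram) 19.16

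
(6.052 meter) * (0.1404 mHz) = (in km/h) 0.003059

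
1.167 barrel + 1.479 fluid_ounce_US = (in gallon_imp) 40.82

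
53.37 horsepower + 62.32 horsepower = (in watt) 8.627e+04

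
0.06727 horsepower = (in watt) 50.16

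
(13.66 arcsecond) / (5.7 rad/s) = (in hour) 3.227e-09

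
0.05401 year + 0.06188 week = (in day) 20.15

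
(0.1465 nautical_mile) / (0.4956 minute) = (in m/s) 9.124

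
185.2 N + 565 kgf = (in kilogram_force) 583.9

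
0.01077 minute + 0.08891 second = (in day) 8.508e-06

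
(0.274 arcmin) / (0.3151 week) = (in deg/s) 2.396e-08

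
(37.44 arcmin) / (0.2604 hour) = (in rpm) 0.0001109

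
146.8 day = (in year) 0.4022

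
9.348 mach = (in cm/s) 3.183e+05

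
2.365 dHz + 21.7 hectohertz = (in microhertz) 2.17e+09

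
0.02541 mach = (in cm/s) 865.2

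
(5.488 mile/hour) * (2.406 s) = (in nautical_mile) 0.003187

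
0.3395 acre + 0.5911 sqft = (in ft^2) 1.479e+04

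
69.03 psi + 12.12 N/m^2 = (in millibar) 4760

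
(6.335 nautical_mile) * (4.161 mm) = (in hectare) 0.004882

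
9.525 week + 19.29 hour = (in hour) 1619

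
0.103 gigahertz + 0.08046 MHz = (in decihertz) 1.031e+09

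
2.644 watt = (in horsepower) 0.003546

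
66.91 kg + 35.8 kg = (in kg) 102.7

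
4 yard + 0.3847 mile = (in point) 1.765e+06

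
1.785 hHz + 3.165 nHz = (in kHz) 0.1785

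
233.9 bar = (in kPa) 2.339e+04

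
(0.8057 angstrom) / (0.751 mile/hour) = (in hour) 6.666e-14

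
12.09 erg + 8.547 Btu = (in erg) 9.018e+10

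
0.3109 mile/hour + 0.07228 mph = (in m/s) 0.1713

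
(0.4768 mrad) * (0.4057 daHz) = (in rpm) 0.01847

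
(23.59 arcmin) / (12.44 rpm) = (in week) 8.71e-09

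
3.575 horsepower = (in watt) 2666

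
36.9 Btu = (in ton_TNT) 9.305e-06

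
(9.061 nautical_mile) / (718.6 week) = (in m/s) 3.861e-05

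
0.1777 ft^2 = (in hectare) 1.651e-06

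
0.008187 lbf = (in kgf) 0.003714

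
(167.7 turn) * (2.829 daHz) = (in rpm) 2.847e+05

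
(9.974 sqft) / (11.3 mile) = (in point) 0.1444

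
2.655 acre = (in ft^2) 1.157e+05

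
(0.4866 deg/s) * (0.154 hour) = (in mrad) 4708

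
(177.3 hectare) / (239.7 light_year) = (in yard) 8.55e-13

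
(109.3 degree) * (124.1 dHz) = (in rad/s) 23.67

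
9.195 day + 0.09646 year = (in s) 3.836e+06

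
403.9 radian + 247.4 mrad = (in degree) 2.316e+04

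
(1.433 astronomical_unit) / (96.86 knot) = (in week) 7113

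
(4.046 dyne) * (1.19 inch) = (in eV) 7.633e+12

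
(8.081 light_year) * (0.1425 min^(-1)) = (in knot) 3.53e+14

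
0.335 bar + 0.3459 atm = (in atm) 0.6765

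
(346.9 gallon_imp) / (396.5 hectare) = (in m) 3.977e-07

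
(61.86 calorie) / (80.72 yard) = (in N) 3.507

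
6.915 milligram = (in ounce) 0.0002439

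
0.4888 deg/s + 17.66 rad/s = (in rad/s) 17.67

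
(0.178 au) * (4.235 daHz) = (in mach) 3.312e+09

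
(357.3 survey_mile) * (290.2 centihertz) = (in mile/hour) 3.733e+06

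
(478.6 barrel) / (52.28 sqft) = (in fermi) 1.567e+16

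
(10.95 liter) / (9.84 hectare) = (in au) 7.439e-19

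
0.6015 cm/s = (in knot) 0.01169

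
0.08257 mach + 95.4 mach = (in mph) 7.273e+04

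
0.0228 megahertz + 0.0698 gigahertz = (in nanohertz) 6.982e+16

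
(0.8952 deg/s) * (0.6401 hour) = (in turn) 5.73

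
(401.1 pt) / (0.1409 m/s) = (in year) 3.184e-08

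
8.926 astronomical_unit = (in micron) 1.335e+18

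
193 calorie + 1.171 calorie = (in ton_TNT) 1.942e-07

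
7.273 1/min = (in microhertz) 1.212e+05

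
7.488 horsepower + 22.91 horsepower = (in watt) 2.267e+04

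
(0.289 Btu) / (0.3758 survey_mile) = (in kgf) 0.05141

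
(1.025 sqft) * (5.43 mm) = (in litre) 0.5171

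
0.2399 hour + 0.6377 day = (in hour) 15.54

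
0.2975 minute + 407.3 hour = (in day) 16.97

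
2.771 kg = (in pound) 6.109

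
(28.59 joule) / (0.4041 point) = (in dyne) 2.006e+10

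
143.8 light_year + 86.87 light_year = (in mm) 2.182e+21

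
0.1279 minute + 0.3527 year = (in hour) 3090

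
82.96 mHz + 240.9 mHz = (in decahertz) 0.03239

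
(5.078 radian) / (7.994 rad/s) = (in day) 7.352e-06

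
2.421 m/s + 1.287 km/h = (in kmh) 10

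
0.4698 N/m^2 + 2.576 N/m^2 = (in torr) 0.02285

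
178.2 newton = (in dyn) 1.782e+07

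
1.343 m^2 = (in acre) 0.0003319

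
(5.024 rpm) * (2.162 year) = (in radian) 3.587e+07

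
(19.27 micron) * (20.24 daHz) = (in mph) 0.008725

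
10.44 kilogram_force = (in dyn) 1.024e+07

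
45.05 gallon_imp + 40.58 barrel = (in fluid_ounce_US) 2.251e+05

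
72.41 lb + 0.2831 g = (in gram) 3.284e+04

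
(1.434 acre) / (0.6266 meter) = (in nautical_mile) 5.001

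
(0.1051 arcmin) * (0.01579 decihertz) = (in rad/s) 4.827e-08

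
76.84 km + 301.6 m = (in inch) 3.037e+06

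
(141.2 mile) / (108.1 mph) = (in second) 4702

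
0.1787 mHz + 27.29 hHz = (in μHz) 2.729e+09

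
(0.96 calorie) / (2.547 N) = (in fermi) 1.577e+15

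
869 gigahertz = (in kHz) 8.69e+08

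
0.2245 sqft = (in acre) 5.154e-06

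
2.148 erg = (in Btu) 2.036e-10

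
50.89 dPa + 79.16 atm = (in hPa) 8.021e+04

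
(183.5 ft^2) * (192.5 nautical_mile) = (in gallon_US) 1.606e+09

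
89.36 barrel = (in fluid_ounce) 4.804e+05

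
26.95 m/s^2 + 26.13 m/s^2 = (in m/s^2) 53.08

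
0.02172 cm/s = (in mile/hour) 0.0004859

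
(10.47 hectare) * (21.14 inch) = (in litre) 5.622e+07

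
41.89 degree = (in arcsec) 1.508e+05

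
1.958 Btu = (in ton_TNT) 4.937e-07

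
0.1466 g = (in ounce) 0.005171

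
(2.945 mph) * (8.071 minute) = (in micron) 6.375e+08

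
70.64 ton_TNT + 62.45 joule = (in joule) 2.956e+11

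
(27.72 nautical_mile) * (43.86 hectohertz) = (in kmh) 8.106e+08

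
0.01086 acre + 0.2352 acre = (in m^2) 995.8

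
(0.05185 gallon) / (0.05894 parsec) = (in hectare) 1.079e-23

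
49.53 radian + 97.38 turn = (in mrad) 6.614e+05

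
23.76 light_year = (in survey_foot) 7.375e+17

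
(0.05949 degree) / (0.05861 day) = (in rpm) 1.958e-06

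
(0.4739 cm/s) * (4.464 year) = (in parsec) 2.162e-11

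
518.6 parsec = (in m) 1.6e+19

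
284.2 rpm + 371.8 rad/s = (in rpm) 3835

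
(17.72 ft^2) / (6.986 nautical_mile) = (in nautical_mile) 6.87e-08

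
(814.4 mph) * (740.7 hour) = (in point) 2.752e+12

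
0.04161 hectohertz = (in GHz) 4.161e-09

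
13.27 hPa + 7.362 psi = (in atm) 0.5141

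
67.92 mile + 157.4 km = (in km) 266.7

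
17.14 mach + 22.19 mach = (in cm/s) 1.339e+06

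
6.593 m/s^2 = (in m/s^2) 6.593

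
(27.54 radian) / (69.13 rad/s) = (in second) 0.3984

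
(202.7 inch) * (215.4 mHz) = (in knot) 2.156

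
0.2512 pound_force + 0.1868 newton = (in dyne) 1.304e+05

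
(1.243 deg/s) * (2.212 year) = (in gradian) 9.634e+07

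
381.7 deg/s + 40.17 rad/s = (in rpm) 447.2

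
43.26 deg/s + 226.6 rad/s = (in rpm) 2171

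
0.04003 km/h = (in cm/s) 1.112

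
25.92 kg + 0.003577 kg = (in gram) 2.592e+04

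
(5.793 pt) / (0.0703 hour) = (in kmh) 2.907e-05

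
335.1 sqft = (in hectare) 0.003113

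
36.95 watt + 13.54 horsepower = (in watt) 1.013e+04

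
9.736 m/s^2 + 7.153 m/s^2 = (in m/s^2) 16.89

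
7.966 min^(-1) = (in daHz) 0.01328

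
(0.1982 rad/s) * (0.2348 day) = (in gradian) 2.56e+05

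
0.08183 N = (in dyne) 8183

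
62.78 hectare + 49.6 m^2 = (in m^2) 6.278e+05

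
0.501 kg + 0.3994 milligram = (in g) 501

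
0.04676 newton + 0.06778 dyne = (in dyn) 4676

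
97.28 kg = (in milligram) 9.728e+07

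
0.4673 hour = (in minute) 28.04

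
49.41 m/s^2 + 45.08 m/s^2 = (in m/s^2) 94.49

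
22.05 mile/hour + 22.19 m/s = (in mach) 0.09412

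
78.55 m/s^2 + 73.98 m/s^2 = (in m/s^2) 152.5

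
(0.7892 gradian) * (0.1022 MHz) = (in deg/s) 7.259e+04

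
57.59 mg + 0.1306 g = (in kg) 0.0001882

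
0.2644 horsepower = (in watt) 197.2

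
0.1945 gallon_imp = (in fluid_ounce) 29.9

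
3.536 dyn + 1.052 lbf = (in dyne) 4.68e+05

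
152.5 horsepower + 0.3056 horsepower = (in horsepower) 152.8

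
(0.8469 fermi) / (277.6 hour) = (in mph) 1.896e-21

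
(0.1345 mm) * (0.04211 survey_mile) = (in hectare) 9.115e-07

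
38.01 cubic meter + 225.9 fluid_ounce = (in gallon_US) 1.004e+04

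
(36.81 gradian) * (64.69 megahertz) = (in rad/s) 3.74e+07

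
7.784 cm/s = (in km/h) 0.2802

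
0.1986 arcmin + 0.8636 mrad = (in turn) 0.0001466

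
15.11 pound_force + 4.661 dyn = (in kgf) 6.854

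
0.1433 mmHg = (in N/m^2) 19.11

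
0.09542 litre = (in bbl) 0.0006002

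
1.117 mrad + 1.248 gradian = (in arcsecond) 4274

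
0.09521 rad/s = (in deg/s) 5.455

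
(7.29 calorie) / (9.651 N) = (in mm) 3160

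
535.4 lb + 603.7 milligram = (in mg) 2.429e+08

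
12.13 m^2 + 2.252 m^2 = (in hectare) 0.001438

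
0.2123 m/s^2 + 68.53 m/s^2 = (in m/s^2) 68.74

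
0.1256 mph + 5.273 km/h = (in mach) 0.004467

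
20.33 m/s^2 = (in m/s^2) 20.33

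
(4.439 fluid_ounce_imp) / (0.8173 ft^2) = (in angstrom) 1.661e+07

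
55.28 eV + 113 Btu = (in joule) 1.192e+05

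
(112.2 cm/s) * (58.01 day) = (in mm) 5.624e+09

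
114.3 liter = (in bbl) 0.7189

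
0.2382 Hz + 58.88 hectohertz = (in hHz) 58.88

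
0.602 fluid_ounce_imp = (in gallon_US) 0.004519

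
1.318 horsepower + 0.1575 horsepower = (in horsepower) 1.476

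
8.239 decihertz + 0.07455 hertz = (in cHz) 89.85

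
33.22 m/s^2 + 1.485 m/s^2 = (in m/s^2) 34.7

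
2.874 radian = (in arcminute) 9880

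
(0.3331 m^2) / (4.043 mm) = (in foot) 270.3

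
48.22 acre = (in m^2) 1.951e+05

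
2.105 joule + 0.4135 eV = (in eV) 1.314e+19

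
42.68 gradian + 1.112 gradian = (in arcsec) 1.419e+05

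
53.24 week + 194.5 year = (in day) 7.137e+04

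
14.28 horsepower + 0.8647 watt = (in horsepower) 14.28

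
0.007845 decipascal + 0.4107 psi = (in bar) 0.02832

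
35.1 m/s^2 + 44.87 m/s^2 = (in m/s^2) 79.97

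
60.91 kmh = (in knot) 32.89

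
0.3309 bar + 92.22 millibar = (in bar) 0.4231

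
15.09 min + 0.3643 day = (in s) 3.238e+04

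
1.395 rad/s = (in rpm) 13.32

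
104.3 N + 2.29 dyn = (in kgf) 10.64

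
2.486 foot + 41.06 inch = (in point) 5104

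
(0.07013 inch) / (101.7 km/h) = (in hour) 1.752e-08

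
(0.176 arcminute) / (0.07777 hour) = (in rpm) 1.746e-06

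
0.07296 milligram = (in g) 7.296e-05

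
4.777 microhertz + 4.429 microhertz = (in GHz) 9.206e-15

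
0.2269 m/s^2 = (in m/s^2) 0.2269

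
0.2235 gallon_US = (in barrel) 0.005321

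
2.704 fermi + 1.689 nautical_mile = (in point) 8.867e+06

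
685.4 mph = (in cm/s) 3.064e+04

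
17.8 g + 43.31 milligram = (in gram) 17.84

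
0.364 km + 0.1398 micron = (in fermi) 3.64e+17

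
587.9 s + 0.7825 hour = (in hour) 0.9458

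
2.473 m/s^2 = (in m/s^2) 2.473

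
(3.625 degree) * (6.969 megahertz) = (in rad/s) 4.409e+05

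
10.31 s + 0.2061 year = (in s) 6.5e+06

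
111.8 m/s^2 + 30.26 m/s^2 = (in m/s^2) 142.1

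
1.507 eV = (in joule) 2.414e-19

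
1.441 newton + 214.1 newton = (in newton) 215.5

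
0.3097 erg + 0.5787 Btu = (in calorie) 145.9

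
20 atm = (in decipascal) 2.026e+07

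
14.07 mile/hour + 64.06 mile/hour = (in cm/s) 3493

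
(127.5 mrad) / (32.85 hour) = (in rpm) 1.03e-05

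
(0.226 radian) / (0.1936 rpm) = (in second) 11.15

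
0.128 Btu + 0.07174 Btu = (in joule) 210.7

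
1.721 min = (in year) 3.274e-06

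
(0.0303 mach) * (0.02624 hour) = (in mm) 9.746e+05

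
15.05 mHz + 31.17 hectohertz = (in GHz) 3.117e-06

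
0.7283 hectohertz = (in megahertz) 7.283e-05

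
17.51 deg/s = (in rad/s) 0.3056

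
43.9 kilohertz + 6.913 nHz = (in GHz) 4.39e-05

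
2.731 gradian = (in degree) 2.458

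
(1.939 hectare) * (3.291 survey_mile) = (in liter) 1.027e+11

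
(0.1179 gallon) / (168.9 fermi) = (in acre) 6.529e+05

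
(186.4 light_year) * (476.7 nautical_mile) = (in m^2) 1.557e+24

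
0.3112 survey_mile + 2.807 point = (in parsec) 1.623e-14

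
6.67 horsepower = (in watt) 4974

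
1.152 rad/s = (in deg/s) 66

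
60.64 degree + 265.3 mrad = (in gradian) 84.27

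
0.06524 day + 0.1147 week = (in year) 0.002378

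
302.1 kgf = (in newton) 2963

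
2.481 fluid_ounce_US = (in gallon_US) 0.01938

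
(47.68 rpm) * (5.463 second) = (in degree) 1563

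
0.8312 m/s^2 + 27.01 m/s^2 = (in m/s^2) 27.84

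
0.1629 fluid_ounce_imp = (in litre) 0.004628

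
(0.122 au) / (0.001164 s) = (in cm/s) 1.568e+15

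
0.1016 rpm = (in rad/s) 0.01064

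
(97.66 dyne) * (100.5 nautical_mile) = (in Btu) 0.1723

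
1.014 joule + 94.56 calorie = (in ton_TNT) 9.48e-08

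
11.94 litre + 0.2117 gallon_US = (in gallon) 3.366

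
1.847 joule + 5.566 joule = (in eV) 4.627e+19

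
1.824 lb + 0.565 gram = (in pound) 1.825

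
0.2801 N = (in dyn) 2.801e+04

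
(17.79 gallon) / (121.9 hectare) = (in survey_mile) 3.433e-11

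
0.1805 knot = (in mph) 0.2077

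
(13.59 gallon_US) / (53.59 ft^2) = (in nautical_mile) 5.579e-06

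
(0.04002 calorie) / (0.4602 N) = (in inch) 14.32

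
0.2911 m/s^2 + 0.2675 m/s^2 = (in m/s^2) 0.5586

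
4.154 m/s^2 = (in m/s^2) 4.154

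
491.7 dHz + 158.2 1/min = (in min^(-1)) 3108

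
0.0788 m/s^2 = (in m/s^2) 0.0788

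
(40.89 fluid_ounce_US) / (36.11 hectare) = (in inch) 1.318e-07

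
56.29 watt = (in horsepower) 0.07549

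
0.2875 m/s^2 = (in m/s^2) 0.2875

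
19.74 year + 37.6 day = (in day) 7243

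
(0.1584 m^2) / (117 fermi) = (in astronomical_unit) 9.05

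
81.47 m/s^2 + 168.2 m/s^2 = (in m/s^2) 249.7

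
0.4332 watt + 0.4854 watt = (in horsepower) 0.001232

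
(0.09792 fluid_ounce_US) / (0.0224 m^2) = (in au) 8.642e-16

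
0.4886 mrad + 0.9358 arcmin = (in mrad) 0.7608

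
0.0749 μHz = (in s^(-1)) 7.49e-08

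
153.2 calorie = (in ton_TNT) 1.532e-07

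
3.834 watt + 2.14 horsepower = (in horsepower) 2.145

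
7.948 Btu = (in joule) 8386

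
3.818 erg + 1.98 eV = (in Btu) 3.619e-10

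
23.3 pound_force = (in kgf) 10.57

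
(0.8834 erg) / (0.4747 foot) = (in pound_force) 1.373e-07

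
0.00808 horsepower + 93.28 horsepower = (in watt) 6.956e+04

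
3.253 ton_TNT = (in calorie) 3.253e+09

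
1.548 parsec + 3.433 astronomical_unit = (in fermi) 4.777e+31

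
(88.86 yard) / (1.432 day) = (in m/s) 0.0006567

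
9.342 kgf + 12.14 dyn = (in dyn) 9.161e+06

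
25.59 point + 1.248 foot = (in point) 1104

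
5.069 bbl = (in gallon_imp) 177.3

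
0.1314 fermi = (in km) 1.314e-19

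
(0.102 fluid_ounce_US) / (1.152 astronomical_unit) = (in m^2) 1.75e-17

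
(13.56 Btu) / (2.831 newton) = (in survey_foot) 1.658e+04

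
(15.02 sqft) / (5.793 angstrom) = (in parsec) 7.806e-08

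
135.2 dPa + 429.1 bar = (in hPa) 4.291e+05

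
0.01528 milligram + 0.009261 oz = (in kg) 0.0002626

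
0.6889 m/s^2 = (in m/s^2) 0.6889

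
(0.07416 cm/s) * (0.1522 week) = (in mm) 6.826e+04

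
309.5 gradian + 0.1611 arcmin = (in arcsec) 1.003e+06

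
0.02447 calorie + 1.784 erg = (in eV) 6.39e+17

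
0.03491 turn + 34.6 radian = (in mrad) 3.482e+04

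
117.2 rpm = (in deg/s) 703.2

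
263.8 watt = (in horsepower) 0.3538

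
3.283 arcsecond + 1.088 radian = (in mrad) 1088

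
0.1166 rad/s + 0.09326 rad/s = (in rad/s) 0.2099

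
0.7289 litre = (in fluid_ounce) 24.65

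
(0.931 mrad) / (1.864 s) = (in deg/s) 0.02862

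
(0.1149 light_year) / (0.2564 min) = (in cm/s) 7.066e+15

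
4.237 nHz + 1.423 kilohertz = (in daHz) 142.3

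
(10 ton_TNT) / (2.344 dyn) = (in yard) 1.952e+15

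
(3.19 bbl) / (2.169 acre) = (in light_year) 6.107e-21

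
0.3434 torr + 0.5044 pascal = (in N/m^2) 46.29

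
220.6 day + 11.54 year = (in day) 4433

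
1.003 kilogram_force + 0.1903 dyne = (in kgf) 1.003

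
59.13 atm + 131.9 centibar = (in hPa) 6.123e+04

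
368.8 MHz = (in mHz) 3.688e+11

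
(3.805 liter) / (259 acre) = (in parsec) 1.176e-25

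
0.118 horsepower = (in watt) 87.99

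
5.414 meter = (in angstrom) 5.414e+10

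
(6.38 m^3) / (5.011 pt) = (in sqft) 3.885e+04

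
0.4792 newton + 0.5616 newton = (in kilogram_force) 0.1061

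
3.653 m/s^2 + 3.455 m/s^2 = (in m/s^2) 7.108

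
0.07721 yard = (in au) 4.719e-13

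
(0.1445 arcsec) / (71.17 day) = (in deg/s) 6.528e-12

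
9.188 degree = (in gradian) 10.21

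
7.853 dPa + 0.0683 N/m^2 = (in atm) 8.424e-06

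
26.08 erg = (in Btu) 2.472e-09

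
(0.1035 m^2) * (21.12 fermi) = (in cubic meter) 2.186e-15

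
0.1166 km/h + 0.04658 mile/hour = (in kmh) 0.1916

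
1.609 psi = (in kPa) 11.09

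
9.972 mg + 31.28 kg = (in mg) 3.128e+07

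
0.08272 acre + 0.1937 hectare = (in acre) 0.5614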